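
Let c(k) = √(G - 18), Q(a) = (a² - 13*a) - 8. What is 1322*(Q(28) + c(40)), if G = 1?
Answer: 544664 + 1322*I*√17 ≈ 5.4466e+5 + 5450.7*I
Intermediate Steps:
Q(a) = -8 + a² - 13*a
c(k) = I*√17 (c(k) = √(1 - 18) = √(-17) = I*√17)
1322*(Q(28) + c(40)) = 1322*((-8 + 28² - 13*28) + I*√17) = 1322*((-8 + 784 - 364) + I*√17) = 1322*(412 + I*√17) = 544664 + 1322*I*√17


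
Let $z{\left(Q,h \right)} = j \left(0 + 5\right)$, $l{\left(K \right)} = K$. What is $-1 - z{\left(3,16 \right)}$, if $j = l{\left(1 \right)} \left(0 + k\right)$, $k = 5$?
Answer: $-26$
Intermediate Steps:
$j = 5$ ($j = 1 \left(0 + 5\right) = 1 \cdot 5 = 5$)
$z{\left(Q,h \right)} = 25$ ($z{\left(Q,h \right)} = 5 \left(0 + 5\right) = 5 \cdot 5 = 25$)
$-1 - z{\left(3,16 \right)} = -1 - 25 = -26$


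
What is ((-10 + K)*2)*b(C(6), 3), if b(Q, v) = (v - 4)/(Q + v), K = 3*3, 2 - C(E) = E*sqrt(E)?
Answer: -10/191 - 12*sqrt(6)/191 ≈ -0.20625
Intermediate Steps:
C(E) = 2 - E**(3/2) (C(E) = 2 - E*sqrt(E) = 2 - E**(3/2))
K = 9
b(Q, v) = (-4 + v)/(Q + v)
((-10 + K)*2)*b(C(6), 3) = ((-10 + 9)*2)*((-4 + 3)/((2 - 6**(3/2)) + 3)) = (-1*2)*(-1/((2 - 6*sqrt(6)) + 3)) = -2*(-1)/((2 - 6*sqrt(6)) + 3) = -2*(-1)/(5 - 6*sqrt(6)) = -(-2)/(5 - 6*sqrt(6)) = 2/(5 - 6*sqrt(6))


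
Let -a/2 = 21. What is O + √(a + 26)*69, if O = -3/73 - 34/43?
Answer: -2611/3139 + 276*I ≈ -0.83179 + 276.0*I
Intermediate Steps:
a = -42 (a = -2*21 = -42)
O = -2611/3139 (O = -3*1/73 - 34*1/43 = -3/73 - 34/43 = -2611/3139 ≈ -0.83179)
O + √(a + 26)*69 = -2611/3139 + √(-42 + 26)*69 = -2611/3139 + √(-16)*69 = -2611/3139 + (4*I)*69 = -2611/3139 + 276*I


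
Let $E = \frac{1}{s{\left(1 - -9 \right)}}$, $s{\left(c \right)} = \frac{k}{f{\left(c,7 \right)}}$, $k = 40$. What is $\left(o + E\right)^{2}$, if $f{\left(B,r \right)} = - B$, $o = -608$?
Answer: $\frac{5919489}{16} \approx 3.6997 \cdot 10^{5}$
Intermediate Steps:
$s{\left(c \right)} = - \frac{40}{c}$ ($s{\left(c \right)} = \frac{40}{\left(-1\right) c} = 40 \left(- \frac{1}{c}\right) = - \frac{40}{c}$)
$E = - \frac{1}{4}$ ($E = \frac{1}{\left(-40\right) \frac{1}{1 - -9}} = \frac{1}{\left(-40\right) \frac{1}{1 + 9}} = \frac{1}{\left(-40\right) \frac{1}{10}} = \frac{1}{-4} = - \frac{1}{4} \approx -0.25$)
$\left(o + E\right)^{2} = \left(-608 - \frac{1}{4}\right)^{2} = \left(- \frac{2433}{4}\right)^{2} = \frac{5919489}{16}$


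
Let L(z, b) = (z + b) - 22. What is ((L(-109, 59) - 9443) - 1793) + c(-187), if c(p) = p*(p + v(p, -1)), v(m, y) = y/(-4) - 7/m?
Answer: 94429/4 ≈ 23607.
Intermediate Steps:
v(m, y) = -7/m - y/4 (v(m, y) = y*(-¼) - 7/m = -y/4 - 7/m = -7/m - y/4)
L(z, b) = -22 + b + z (L(z, b) = (b + z) - 22 = -22 + b + z)
c(p) = p*(¼ + p - 7/p) (c(p) = p*(p + (-7/p - ¼*(-1))) = p*(p + (-7/p + ¼)) = p*(p + (¼ - 7/p)) = p*(¼ + p - 7/p))
((L(-109, 59) - 9443) - 1793) + c(-187) = (((-22 + 59 - 109) - 9443) - 1793) + (-7 + (-187)² + (¼)*(-187)) = ((-72 - 9443) - 1793) + (-7 + 34969 - 187/4) = (-9515 - 1793) + 139661/4 = -11308 + 139661/4 = 94429/4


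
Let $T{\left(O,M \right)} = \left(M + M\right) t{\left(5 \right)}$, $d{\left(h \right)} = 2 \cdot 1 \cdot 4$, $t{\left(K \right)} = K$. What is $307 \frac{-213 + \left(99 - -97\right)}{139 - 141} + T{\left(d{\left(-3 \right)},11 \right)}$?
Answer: $\frac{5439}{2} \approx 2719.5$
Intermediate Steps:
$d{\left(h \right)} = 8$ ($d{\left(h \right)} = 2 \cdot 4 = 8$)
$T{\left(O,M \right)} = 10 M$ ($T{\left(O,M \right)} = \left(M + M\right) 5 = 2 M 5 = 10 M$)
$307 \frac{-213 + \left(99 - -97\right)}{139 - 141} + T{\left(d{\left(-3 \right)},11 \right)} = 307 \frac{-213 + \left(99 - -97\right)}{139 - 141} + 10 \cdot 11 = 307 \frac{-213 + \left(99 + 97\right)}{-2} + 110 = 307 \left(-213 + 196\right) \left(- \frac{1}{2}\right) + 110 = 307 \left(\left(-17\right) \left(- \frac{1}{2}\right)\right) + 110 = 307 \cdot \frac{17}{2} + 110 = \frac{5219}{2} + 110 = \frac{5439}{2}$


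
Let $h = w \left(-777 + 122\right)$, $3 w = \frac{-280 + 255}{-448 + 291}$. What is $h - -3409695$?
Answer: $\frac{1605949970}{471} \approx 3.4097 \cdot 10^{6}$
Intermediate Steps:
$w = \frac{25}{471}$ ($w = \frac{\left(-280 + 255\right) \frac{1}{-448 + 291}}{3} = \frac{\left(-25\right) \frac{1}{-157}}{3} = \frac{\left(-25\right) \left(- \frac{1}{157}\right)}{3} = \frac{1}{3} \cdot \frac{25}{157} = \frac{25}{471} \approx 0.053079$)
$h = - \frac{16375}{471}$ ($h = \frac{25 \left(-777 + 122\right)}{471} = \frac{25}{471} \left(-655\right) = - \frac{16375}{471} \approx -34.766$)
$h - -3409695 = - \frac{16375}{471} - -3409695 = - \frac{16375}{471} + 3409695 = \frac{1605949970}{471}$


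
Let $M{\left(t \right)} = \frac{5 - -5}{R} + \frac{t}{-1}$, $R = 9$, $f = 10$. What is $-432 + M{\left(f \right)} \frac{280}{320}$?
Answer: $- \frac{3958}{9} \approx -439.78$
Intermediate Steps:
$M{\left(t \right)} = \frac{10}{9} - t$ ($M{\left(t \right)} = \frac{5 - -5}{9} + \frac{t}{-1} = \left(5 + 5\right) \frac{1}{9} + t \left(-1\right) = 10 \cdot \frac{1}{9} - t = \frac{10}{9} - t$)
$-432 + M{\left(f \right)} \frac{280}{320} = -432 + \left(\frac{10}{9} - 10\right) \frac{280}{320} = -432 + \left(\frac{10}{9} - 10\right) 280 \cdot \frac{1}{320} = -432 - \frac{70}{9} = - \frac{3958}{9}$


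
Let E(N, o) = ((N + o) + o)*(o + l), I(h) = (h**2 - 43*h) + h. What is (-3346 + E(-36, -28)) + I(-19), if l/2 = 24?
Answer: -4027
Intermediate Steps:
l = 48 (l = 2*24 = 48)
I(h) = h**2 - 42*h
E(N, o) = (48 + o)*(N + 2*o) (E(N, o) = ((N + o) + o)*(o + 48) = (N + 2*o)*(48 + o) = (48 + o)*(N + 2*o))
(-3346 + E(-36, -28)) + I(-19) = (-3346 + (2*(-28)**2 + 48*(-36) + 96*(-28) - 36*(-28))) - 19*(-42 - 19) = (-3346 + (2*784 - 1728 - 2688 + 1008)) - 19*(-61) = (-3346 + (1568 - 1728 - 2688 + 1008)) + 1159 = (-3346 - 1840) + 1159 = -5186 + 1159 = -4027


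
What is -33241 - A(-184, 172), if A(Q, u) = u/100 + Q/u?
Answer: -35734774/1075 ≈ -33242.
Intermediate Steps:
A(Q, u) = u/100 + Q/u (A(Q, u) = u*(1/100) + Q/u = u/100 + Q/u)
-33241 - A(-184, 172) = -33241 - ((1/100)*172 - 184/172) = -33241 - (43/25 - 184*1/172) = -33241 - (43/25 - 46/43) = -33241 - 1*699/1075 = -33241 - 699/1075 = -35734774/1075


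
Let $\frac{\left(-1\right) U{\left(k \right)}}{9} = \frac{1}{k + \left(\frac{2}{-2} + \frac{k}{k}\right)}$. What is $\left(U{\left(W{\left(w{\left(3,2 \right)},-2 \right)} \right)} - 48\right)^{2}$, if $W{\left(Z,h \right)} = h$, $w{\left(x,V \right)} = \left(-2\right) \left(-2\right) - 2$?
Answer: $\frac{7569}{4} \approx 1892.3$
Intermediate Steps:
$w{\left(x,V \right)} = 2$ ($w{\left(x,V \right)} = 4 - 2 = 2$)
$U{\left(k \right)} = - \frac{9}{k}$ ($U{\left(k \right)} = - \frac{9}{k + \left(\frac{2}{-2} + \frac{k}{k}\right)} = - \frac{9}{k + \left(2 \left(- \frac{1}{2}\right) + 1\right)} = - \frac{9}{k + \left(-1 + 1\right)} = - \frac{9}{k + 0} = - \frac{9}{k}$)
$\left(U{\left(W{\left(w{\left(3,2 \right)},-2 \right)} \right)} - 48\right)^{2} = \left(- \frac{9}{-2} - 48\right)^{2} = \left(\left(-9\right) \left(- \frac{1}{2}\right) - 48\right)^{2} = \left(\frac{9}{2} - 48\right)^{2} = \left(- \frac{87}{2}\right)^{2} = \frac{7569}{4}$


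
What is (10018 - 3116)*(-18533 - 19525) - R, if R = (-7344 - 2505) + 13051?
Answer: -262679518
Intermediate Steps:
R = 3202 (R = -9849 + 13051 = 3202)
(10018 - 3116)*(-18533 - 19525) - R = (10018 - 3116)*(-18533 - 19525) - 1*3202 = 6902*(-38058) - 3202 = -262676316 - 3202 = -262679518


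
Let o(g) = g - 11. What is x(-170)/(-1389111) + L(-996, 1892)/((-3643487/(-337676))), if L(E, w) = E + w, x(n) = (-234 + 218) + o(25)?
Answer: 420286230935230/5061207870057 ≈ 83.041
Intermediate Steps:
o(g) = -11 + g
x(n) = -2 (x(n) = (-234 + 218) + (-11 + 25) = -16 + 14 = -2)
x(-170)/(-1389111) + L(-996, 1892)/((-3643487/(-337676))) = -2/(-1389111) + (-996 + 1892)/((-3643487/(-337676))) = -2*(-1/1389111) + 896/((-3643487*(-1/337676))) = 2/1389111 + 896/(3643487/337676) = 2/1389111 + 896*(337676/3643487) = 2/1389111 + 302557696/3643487 = 420286230935230/5061207870057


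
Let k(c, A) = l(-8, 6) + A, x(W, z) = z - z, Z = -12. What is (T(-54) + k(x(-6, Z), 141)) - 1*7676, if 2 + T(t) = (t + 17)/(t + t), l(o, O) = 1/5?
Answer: -4069687/540 ≈ -7536.5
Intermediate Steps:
l(o, O) = ⅕
x(W, z) = 0
T(t) = -2 + (17 + t)/(2*t) (T(t) = -2 + (t + 17)/(t + t) = -2 + (17 + t)/((2*t)) = -2 + (17 + t)*(1/(2*t)) = -2 + (17 + t)/(2*t))
k(c, A) = ⅕ + A
(T(-54) + k(x(-6, Z), 141)) - 1*7676 = ((½)*(17 - 3*(-54))/(-54) + (⅕ + 141)) - 1*7676 = ((½)*(-1/54)*(17 + 162) + 706/5) - 7676 = ((½)*(-1/54)*179 + 706/5) - 7676 = (-179/108 + 706/5) - 7676 = 75353/540 - 7676 = -4069687/540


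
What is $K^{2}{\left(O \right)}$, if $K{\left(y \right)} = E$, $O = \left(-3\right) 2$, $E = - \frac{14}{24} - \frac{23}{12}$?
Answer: $\frac{25}{4} \approx 6.25$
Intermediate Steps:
$E = - \frac{5}{2}$ ($E = \left(-14\right) \frac{1}{24} - \frac{23}{12} = - \frac{7}{12} - \frac{23}{12} = - \frac{5}{2} \approx -2.5$)
$O = -6$
$K{\left(y \right)} = - \frac{5}{2}$
$K^{2}{\left(O \right)} = \left(- \frac{5}{2}\right)^{2} = \frac{25}{4}$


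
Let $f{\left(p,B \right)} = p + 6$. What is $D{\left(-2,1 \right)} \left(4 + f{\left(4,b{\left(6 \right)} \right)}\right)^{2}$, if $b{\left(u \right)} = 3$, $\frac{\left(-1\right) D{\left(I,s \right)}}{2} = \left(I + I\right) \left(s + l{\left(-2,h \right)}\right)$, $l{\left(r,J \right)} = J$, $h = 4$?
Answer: $7840$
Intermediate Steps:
$D{\left(I,s \right)} = - 4 I \left(4 + s\right)$ ($D{\left(I,s \right)} = - 2 \left(I + I\right) \left(s + 4\right) = - 2 \cdot 2 I \left(4 + s\right) = - 4 I \left(4 + s\right)$)
$f{\left(p,B \right)} = 6 + p$
$D{\left(-2,1 \right)} \left(4 + f{\left(4,b{\left(6 \right)} \right)}\right)^{2} = \left(-4\right) \left(-2\right) \left(4 + 1\right) \left(4 + \left(6 + 4\right)\right)^{2} = \left(-4\right) \left(-2\right) 5 \left(4 + 10\right)^{2} = 40 \cdot 14^{2} = 40 \cdot 196 = 7840$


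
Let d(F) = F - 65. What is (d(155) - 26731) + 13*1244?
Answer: -10469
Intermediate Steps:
d(F) = -65 + F
(d(155) - 26731) + 13*1244 = ((-65 + 155) - 26731) + 13*1244 = (90 - 26731) + 16172 = -26641 + 16172 = -10469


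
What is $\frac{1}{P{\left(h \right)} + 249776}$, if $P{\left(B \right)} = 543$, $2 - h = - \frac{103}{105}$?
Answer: $\frac{1}{250319} \approx 3.9949 \cdot 10^{-6}$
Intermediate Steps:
$h = \frac{313}{105}$ ($h = 2 - - \frac{103}{105} = 2 + \frac{103}{105} = \frac{313}{105} \approx 2.981$)
$\frac{1}{P{\left(h \right)} + 249776} = \frac{1}{543 + 249776} = \frac{1}{250319}$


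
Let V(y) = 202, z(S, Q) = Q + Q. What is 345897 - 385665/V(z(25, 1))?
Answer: 69485529/202 ≈ 3.4399e+5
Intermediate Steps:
z(S, Q) = 2*Q
345897 - 385665/V(z(25, 1)) = 345897 - 385665/202 = 69485529/202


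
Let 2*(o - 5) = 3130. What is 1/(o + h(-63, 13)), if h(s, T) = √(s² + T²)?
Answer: 785/1230381 - √4138/2460762 ≈ 0.00061187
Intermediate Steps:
h(s, T) = √(T² + s²)
o = 1570 (o = 5 + (½)*3130 = 5 + 1565 = 1570)
1/(o + h(-63, 13)) = 1/(1570 + √(13² + (-63)²)) = 1/(1570 + √(169 + 3969)) = 1/(1570 + √4138)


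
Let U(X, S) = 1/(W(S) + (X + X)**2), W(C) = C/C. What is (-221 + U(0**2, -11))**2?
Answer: 48400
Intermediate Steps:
W(C) = 1
U(X, S) = 1/(1 + 4*X**2) (U(X, S) = 1/(1 + (X + X)**2) = 1/(1 + (2*X)**2) = 1/(1 + 4*X**2))
(-221 + U(0**2, -11))**2 = (-221 + 1/(1 + 4*(0**2)**2))**2 = (-221 + 1/(1 + 4*0**2))**2 = (-221 + 1/(1 + 4*0))**2 = (-221 + 1/(1 + 0))**2 = (-221 + 1/1)**2 = (-221 + 1)**2 = (-220)**2 = 48400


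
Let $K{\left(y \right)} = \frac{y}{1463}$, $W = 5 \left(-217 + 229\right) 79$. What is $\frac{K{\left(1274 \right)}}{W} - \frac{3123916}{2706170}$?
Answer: $- \frac{8142752899}{7054985190} \approx -1.1542$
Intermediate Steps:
$W = 4740$ ($W = 5 \cdot 12 \cdot 79 = 5 \cdot 948 = 4740$)
$K{\left(y \right)} = \frac{y}{1463}$ ($K{\left(y \right)} = y \frac{1}{1463} = \frac{y}{1463}$)
$\frac{K{\left(1274 \right)}}{W} - \frac{3123916}{2706170} = \frac{\frac{1}{1463} \cdot 1274}{4740} - \frac{3123916}{2706170} = \frac{182}{209} \cdot \frac{1}{4740} - \frac{1561958}{1353085} = \frac{91}{495330} - \frac{1561958}{1353085} = - \frac{8142752899}{7054985190}$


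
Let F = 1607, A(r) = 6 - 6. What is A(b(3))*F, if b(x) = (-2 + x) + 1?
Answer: 0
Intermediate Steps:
b(x) = -1 + x
A(r) = 0
A(b(3))*F = 0*1607 = 0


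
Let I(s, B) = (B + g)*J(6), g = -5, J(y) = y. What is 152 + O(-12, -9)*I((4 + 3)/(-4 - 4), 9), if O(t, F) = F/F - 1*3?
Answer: 104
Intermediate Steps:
I(s, B) = -30 + 6*B (I(s, B) = (B - 5)*6 = (-5 + B)*6 = -30 + 6*B)
O(t, F) = -2 (O(t, F) = 1 - 3 = -2)
152 + O(-12, -9)*I((4 + 3)/(-4 - 4), 9) = 152 - 2*(-30 + 6*9) = 152 - 2*(-30 + 54) = 152 - 2*24 = 152 - 48 = 104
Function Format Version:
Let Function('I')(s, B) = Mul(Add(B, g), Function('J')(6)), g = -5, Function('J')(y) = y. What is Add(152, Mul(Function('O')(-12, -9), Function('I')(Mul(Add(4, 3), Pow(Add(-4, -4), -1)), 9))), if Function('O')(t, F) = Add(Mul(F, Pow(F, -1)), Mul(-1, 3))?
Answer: 104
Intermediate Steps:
Function('I')(s, B) = Add(-30, Mul(6, B)) (Function('I')(s, B) = Mul(Add(B, -5), 6) = Mul(Add(-5, B), 6) = Add(-30, Mul(6, B)))
Function('O')(t, F) = -2 (Function('O')(t, F) = Add(1, -3) = -2)
Add(152, Mul(Function('O')(-12, -9), Function('I')(Mul(Add(4, 3), Pow(Add(-4, -4), -1)), 9))) = Add(152, Mul(-2, Add(-30, Mul(6, 9)))) = Add(152, Mul(-2, Add(-30, 54))) = Add(152, Mul(-2, 24)) = Add(152, -48) = 104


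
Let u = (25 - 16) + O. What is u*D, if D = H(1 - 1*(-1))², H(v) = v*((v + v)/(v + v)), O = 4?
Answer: 52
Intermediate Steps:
u = 13 (u = (25 - 16) + 4 = 9 + 4 = 13)
H(v) = v (H(v) = v*((2*v)/((2*v))) = v*((2*v)*(1/(2*v))) = v*1 = v)
D = 4 (D = (1 - 1*(-1))² = (1 + 1)² = 2² = 4)
u*D = 13*4 = 52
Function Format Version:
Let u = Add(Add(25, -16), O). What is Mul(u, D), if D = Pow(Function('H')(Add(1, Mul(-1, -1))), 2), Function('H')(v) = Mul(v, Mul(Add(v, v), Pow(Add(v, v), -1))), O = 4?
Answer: 52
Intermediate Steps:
u = 13 (u = Add(Add(25, -16), 4) = Add(9, 4) = 13)
Function('H')(v) = v (Function('H')(v) = Mul(v, Mul(Mul(2, v), Pow(Mul(2, v), -1))) = Mul(v, Mul(Mul(2, v), Mul(Rational(1, 2), Pow(v, -1)))) = Mul(v, 1) = v)
D = 4 (D = Pow(Add(1, Mul(-1, -1)), 2) = Pow(Add(1, 1), 2) = Pow(2, 2) = 4)
Mul(u, D) = Mul(13, 4) = 52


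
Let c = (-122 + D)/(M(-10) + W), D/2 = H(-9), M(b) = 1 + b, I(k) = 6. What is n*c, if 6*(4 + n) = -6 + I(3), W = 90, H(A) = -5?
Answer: 176/27 ≈ 6.5185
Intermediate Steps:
D = -10 (D = 2*(-5) = -10)
n = -4 (n = -4 + (-6 + 6)/6 = -4 + (1/6)*0 = -4 + 0 = -4)
c = -44/27 (c = (-122 - 10)/((1 - 10) + 90) = -132/(-9 + 90) = -132/81 = -132*1/81 = -44/27 ≈ -1.6296)
n*c = -4*(-44/27) = 176/27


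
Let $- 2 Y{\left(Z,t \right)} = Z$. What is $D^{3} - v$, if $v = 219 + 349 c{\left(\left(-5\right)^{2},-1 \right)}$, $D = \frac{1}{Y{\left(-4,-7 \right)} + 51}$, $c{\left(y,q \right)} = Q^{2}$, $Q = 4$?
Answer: $- \frac{863933230}{148877} \approx -5803.0$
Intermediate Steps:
$Y{\left(Z,t \right)} = - \frac{Z}{2}$
$c{\left(y,q \right)} = 16$ ($c{\left(y,q \right)} = 4^{2} = 16$)
$D = \frac{1}{53}$ ($D = \frac{1}{\left(- \frac{1}{2}\right) \left(-4\right) + 51} = \frac{1}{2 + 51} = \frac{1}{53} \approx 0.018868$)
$v = 5803$ ($v = 219 + 349 \cdot 16 = 219 + 5584 = 5803$)
$D^{3} - v = \left(\frac{1}{53}\right)^{3} - 5803 = \frac{1}{148877} - 5803 = - \frac{863933230}{148877}$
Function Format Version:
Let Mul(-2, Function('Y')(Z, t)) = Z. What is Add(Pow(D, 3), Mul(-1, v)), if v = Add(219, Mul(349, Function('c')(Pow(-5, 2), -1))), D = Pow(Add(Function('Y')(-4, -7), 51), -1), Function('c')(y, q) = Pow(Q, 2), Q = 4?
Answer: Rational(-863933230, 148877) ≈ -5803.0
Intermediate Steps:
Function('Y')(Z, t) = Mul(Rational(-1, 2), Z)
Function('c')(y, q) = 16 (Function('c')(y, q) = Pow(4, 2) = 16)
D = Rational(1, 53) (D = Pow(Add(Mul(Rational(-1, 2), -4), 51), -1) = Pow(Add(2, 51), -1) = Pow(53, -1) = Rational(1, 53) ≈ 0.018868)
v = 5803 (v = Add(219, Mul(349, 16)) = Add(219, 5584) = 5803)
Add(Pow(D, 3), Mul(-1, v)) = Add(Pow(Rational(1, 53), 3), Mul(-1, 5803)) = Add(Rational(1, 148877), -5803) = Rational(-863933230, 148877)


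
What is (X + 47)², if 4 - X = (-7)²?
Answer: 4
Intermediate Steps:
X = -45 (X = 4 - 1*(-7)² = 4 - 1*49 = 4 - 49 = -45)
(X + 47)² = (-45 + 47)² = 2² = 4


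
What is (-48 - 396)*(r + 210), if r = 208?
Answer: -185592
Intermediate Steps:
(-48 - 396)*(r + 210) = (-48 - 396)*(208 + 210) = -444*418 = -185592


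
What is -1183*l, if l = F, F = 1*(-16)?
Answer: 18928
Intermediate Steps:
F = -16
l = -16
-1183*l = -1183*(-16) = 18928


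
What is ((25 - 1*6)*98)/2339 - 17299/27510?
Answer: 10761259/64345890 ≈ 0.16724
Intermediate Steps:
((25 - 1*6)*98)/2339 - 17299/27510 = ((25 - 6)*98)*(1/2339) - 17299*1/27510 = (19*98)*(1/2339) - 17299/27510 = 1862*(1/2339) - 17299/27510 = 1862/2339 - 17299/27510 = 10761259/64345890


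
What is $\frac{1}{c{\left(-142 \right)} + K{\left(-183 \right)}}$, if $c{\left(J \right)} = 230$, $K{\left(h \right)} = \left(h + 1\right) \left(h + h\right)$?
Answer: $\frac{1}{66842} \approx 1.4961 \cdot 10^{-5}$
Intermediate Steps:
$K{\left(h \right)} = 2 h \left(1 + h\right)$ ($K{\left(h \right)} = \left(1 + h\right) 2 h = 2 h \left(1 + h\right)$)
$\frac{1}{c{\left(-142 \right)} + K{\left(-183 \right)}} = \frac{1}{230 + 2 \left(-183\right) \left(1 - 183\right)} = \frac{1}{230 + 2 \left(-183\right) \left(-182\right)} = \frac{1}{230 + 66612} = \frac{1}{66842}$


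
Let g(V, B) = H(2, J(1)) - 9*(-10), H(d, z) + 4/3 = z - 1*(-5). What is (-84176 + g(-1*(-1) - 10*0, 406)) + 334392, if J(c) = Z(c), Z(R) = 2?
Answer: 750935/3 ≈ 2.5031e+5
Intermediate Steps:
J(c) = 2
H(d, z) = 11/3 + z (H(d, z) = -4/3 + (z - 1*(-5)) = -4/3 + (z + 5) = -4/3 + (5 + z) = 11/3 + z)
g(V, B) = 287/3 (g(V, B) = (11/3 + 2) - 9*(-10) = 17/3 + 90 = 287/3)
(-84176 + g(-1*(-1) - 10*0, 406)) + 334392 = (-84176 + 287/3) + 334392 = -252241/3 + 334392 = 750935/3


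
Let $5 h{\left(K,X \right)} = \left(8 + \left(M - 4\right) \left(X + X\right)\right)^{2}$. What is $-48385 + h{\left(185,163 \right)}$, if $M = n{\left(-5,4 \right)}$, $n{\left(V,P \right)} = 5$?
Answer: $- \frac{130369}{5} \approx -26074.0$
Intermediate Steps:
$M = 5$
$h{\left(K,X \right)} = \frac{\left(8 + 2 X\right)^{2}}{5}$ ($h{\left(K,X \right)} = \frac{\left(8 + \left(5 - 4\right) \left(X + X\right)\right)^{2}}{5} = \frac{\left(8 + 1 \cdot 2 X\right)^{2}}{5} = \frac{\left(8 + 2 X\right)^{2}}{5}$)
$-48385 + h{\left(185,163 \right)} = -48385 + \frac{4 \left(4 + 163\right)^{2}}{5} = -48385 + \frac{4 \cdot 167^{2}}{5} = -48385 + \frac{4}{5} \cdot 27889 = -48385 + \frac{111556}{5} = - \frac{130369}{5}$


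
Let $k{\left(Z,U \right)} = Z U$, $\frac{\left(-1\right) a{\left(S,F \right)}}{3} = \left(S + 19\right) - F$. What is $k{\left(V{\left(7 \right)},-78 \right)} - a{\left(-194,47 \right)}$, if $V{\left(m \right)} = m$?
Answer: $-1212$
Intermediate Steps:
$a{\left(S,F \right)} = -57 - 3 S + 3 F$ ($a{\left(S,F \right)} = - 3 \left(\left(S + 19\right) - F\right) = - 3 \left(\left(19 + S\right) - F\right) = - 3 \left(19 + S - F\right) = -57 - 3 S + 3 F$)
$k{\left(Z,U \right)} = U Z$
$k{\left(V{\left(7 \right)},-78 \right)} - a{\left(-194,47 \right)} = \left(-78\right) 7 - \left(-57 - -582 + 3 \cdot 47\right) = -546 - \left(-57 + 582 + 141\right) = -546 - 666 = -1212$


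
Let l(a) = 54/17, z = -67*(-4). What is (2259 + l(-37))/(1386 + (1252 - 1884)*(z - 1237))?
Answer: 12819/3478166 ≈ 0.0036856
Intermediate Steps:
z = 268
l(a) = 54/17 (l(a) = 54*(1/17) = 54/17)
(2259 + l(-37))/(1386 + (1252 - 1884)*(z - 1237)) = (2259 + 54/17)/(1386 + (1252 - 1884)*(268 - 1237)) = 38457/(17*(1386 - 632*(-969))) = 38457/(17*(1386 + 612408)) = (38457/17)/613794 = (38457/17)*(1/613794) = 12819/3478166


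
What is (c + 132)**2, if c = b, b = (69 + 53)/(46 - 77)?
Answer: 15760900/961 ≈ 16401.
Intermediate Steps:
b = -122/31 (b = 122/(-31) = 122*(-1/31) = -122/31 ≈ -3.9355)
c = -122/31 ≈ -3.9355
(c + 132)**2 = (-122/31 + 132)**2 = (3970/31)**2 = 15760900/961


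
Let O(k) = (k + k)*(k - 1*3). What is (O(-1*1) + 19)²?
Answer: 729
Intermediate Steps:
O(k) = 2*k*(-3 + k) (O(k) = (2*k)*(k - 3) = (2*k)*(-3 + k) = 2*k*(-3 + k))
(O(-1*1) + 19)² = (2*(-1*1)*(-3 - 1*1) + 19)² = (2*(-1)*(-3 - 1) + 19)² = (2*(-1)*(-4) + 19)² = (8 + 19)² = 27² = 729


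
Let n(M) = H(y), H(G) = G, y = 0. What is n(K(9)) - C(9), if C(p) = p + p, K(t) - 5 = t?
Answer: -18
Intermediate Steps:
K(t) = 5 + t
n(M) = 0
C(p) = 2*p
n(K(9)) - C(9) = 0 - 2*9 = 0 - 1*18 = 0 - 18 = -18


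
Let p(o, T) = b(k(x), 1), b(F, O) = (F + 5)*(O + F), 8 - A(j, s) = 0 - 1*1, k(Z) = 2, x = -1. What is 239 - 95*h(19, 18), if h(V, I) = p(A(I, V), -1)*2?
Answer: -3751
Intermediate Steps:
A(j, s) = 9 (A(j, s) = 8 - (0 - 1*1) = 8 - (0 - 1) = 8 - 1*(-1) = 8 + 1 = 9)
b(F, O) = (5 + F)*(F + O)
p(o, T) = 21 (p(o, T) = 2² + 5*2 + 5*1 + 2*1 = 4 + 10 + 5 + 2 = 21)
h(V, I) = 42 (h(V, I) = 21*2 = 42)
239 - 95*h(19, 18) = 239 - 95*42 = 239 - 3990 = -3751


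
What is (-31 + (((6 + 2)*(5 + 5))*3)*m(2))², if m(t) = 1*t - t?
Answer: 961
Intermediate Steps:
m(t) = 0 (m(t) = t - t = 0)
(-31 + (((6 + 2)*(5 + 5))*3)*m(2))² = (-31 + (((6 + 2)*(5 + 5))*3)*0)² = (-31 + ((8*10)*3)*0)² = (-31 + (80*3)*0)² = (-31 + 240*0)² = (-31 + 0)² = (-31)² = 961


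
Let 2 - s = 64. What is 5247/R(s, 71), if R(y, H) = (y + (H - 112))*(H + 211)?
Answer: -1749/9682 ≈ -0.18064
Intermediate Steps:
s = -62 (s = 2 - 1*64 = 2 - 64 = -62)
R(y, H) = (211 + H)*(-112 + H + y) (R(y, H) = (y + (-112 + H))*(211 + H) = (-112 + H + y)*(211 + H) = (211 + H)*(-112 + H + y))
5247/R(s, 71) = 5247/(-23632 + 71**2 + 99*71 + 211*(-62) + 71*(-62)) = 5247/(-23632 + 5041 + 7029 - 13082 - 4402) = 5247/(-29046) = 5247*(-1/29046) = -1749/9682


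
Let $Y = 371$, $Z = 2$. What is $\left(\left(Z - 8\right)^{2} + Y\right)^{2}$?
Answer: $165649$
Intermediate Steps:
$\left(\left(Z - 8\right)^{2} + Y\right)^{2} = \left(\left(2 - 8\right)^{2} + 371\right)^{2} = \left(\left(-6\right)^{2} + 371\right)^{2} = \left(36 + 371\right)^{2} = 407^{2} = 165649$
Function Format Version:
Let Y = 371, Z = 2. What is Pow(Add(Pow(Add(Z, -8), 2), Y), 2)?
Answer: 165649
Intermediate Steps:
Pow(Add(Pow(Add(Z, -8), 2), Y), 2) = Pow(Add(Pow(Add(2, -8), 2), 371), 2) = Pow(Add(Pow(-6, 2), 371), 2) = Pow(Add(36, 371), 2) = Pow(407, 2) = 165649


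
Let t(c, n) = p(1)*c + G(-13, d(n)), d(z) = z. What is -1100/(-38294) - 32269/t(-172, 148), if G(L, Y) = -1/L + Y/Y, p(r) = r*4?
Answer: 8037020559/170982710 ≈ 47.005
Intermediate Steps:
p(r) = 4*r
G(L, Y) = 1 - 1/L (G(L, Y) = -1/L + 1 = 1 - 1/L)
t(c, n) = 14/13 + 4*c (t(c, n) = (4*1)*c + (-1 - 13)/(-13) = 4*c - 1/13*(-14) = 4*c + 14/13 = 14/13 + 4*c)
-1100/(-38294) - 32269/t(-172, 148) = -1100/(-38294) - 32269/(14/13 + 4*(-172)) = -1100*(-1/38294) - 32269/(14/13 - 688) = 550/19147 - 32269/(-8930/13) = 550/19147 - 32269*(-13/8930) = 550/19147 + 419497/8930 = 8037020559/170982710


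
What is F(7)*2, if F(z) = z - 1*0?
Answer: 14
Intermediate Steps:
F(z) = z (F(z) = z + 0 = z)
F(7)*2 = 7*2 = 14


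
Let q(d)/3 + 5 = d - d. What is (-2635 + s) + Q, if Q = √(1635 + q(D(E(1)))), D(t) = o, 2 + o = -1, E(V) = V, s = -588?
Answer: -3223 + 18*√5 ≈ -3182.8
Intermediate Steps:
o = -3 (o = -2 - 1 = -3)
D(t) = -3
q(d) = -15 (q(d) = -15 + 3*(d - d) = -15 + 3*0 = -15 + 0 = -15)
Q = 18*√5 (Q = √(1635 - 15) = √1620 = 18*√5 ≈ 40.249)
(-2635 + s) + Q = (-2635 - 588) + 18*√5 = -3223 + 18*√5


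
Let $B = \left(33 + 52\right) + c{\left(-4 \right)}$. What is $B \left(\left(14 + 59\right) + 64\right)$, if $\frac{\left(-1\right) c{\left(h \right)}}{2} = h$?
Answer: $12741$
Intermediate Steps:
$c{\left(h \right)} = - 2 h$
$B = 93$ ($B = \left(33 + 52\right) - -8 = 85 + 8 = 93$)
$B \left(\left(14 + 59\right) + 64\right) = 93 \left(\left(14 + 59\right) + 64\right) = 93 \left(73 + 64\right) = 93 \cdot 137 = 12741$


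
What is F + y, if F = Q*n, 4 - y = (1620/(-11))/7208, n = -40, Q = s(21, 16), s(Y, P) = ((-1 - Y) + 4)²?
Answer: -256813427/19822 ≈ -12956.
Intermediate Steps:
s(Y, P) = (3 - Y)²
Q = 324 (Q = (-3 + 21)² = 18² = 324)
y = 79693/19822 (y = 4 - 1620/(-11)/7208 = 4 - (-1/11*1620)/7208 = 4 - (-1620)/(11*7208) = 4 - 1*(-405/19822) = 4 + 405/19822 = 79693/19822 ≈ 4.0204)
F = -12960 (F = 324*(-40) = -12960)
F + y = -12960 + 79693/19822 = -256813427/19822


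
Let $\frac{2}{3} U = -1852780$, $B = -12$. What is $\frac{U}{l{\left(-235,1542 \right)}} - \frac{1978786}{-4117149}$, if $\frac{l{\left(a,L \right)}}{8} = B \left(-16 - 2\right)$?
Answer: $- \frac{211830326743}{131748768} \approx -1607.8$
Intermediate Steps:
$U = -2779170$ ($U = \frac{3}{2} \left(-1852780\right) = -2779170$)
$l{\left(a,L \right)} = 1728$ ($l{\left(a,L \right)} = 8 \left(- 12 \left(-16 - 2\right)\right) = 8 \left(\left(-12\right) \left(-18\right)\right) = 8 \cdot 216 = 1728$)
$\frac{U}{l{\left(-235,1542 \right)}} - \frac{1978786}{-4117149} = - \frac{2779170}{1728} - \frac{1978786}{-4117149} = \left(-2779170\right) \frac{1}{1728} - - \frac{1978786}{4117149} = - \frac{463195}{288} + \frac{1978786}{4117149} = - \frac{211830326743}{131748768}$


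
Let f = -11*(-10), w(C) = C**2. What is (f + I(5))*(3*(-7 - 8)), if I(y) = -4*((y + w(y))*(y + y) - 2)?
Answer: 48690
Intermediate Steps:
I(y) = 8 - 8*y*(y + y**2) (I(y) = -4*((y + y**2)*(y + y) - 2) = -4*((y + y**2)*(2*y) - 2) = -4*(2*y*(y + y**2) - 2) = -4*(-2 + 2*y*(y + y**2)) = 8 - 8*y*(y + y**2))
f = 110
(f + I(5))*(3*(-7 - 8)) = (110 + (8 - 8*5**2 - 8*5**3))*(3*(-7 - 8)) = (110 + (8 - 8*25 - 8*125))*(3*(-15)) = (110 + (8 - 200 - 1000))*(-45) = (110 - 1192)*(-45) = -1082*(-45) = 48690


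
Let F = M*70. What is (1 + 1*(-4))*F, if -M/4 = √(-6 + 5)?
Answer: 840*I ≈ 840.0*I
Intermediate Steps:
M = -4*I (M = -4*√(-6 + 5) = -4*I ≈ -4.0*I)
F = -280*I (F = -4*I*70 = -280*I ≈ -280.0*I)
(1 + 1*(-4))*F = (1 + 1*(-4))*(-280*I) = (1 - 4)*(-280*I) = -(-840)*I = 840*I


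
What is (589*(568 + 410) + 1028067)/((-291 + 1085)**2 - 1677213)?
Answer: -1604109/1046777 ≈ -1.5324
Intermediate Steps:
(589*(568 + 410) + 1028067)/((-291 + 1085)**2 - 1677213) = (589*978 + 1028067)/(794**2 - 1677213) = (576042 + 1028067)/(630436 - 1677213) = 1604109/(-1046777) = 1604109*(-1/1046777) = -1604109/1046777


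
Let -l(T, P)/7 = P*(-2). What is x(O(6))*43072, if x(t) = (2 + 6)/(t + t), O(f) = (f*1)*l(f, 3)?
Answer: 43072/63 ≈ 683.68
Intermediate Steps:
l(T, P) = 14*P (l(T, P) = -7*P*(-2) = -(-14)*P = 14*P)
O(f) = 42*f (O(f) = (f*1)*(14*3) = f*42 = 42*f)
x(t) = 4/t (x(t) = 8/((2*t)) = 8*(1/(2*t)) = 4/t)
x(O(6))*43072 = (4/((42*6)))*43072 = (4/252)*43072 = (4*(1/252))*43072 = (1/63)*43072 = 43072/63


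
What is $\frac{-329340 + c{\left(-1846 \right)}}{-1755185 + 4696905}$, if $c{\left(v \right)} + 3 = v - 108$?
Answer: $- \frac{331297}{2941720} \approx -0.11262$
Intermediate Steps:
$c{\left(v \right)} = -111 + v$ ($c{\left(v \right)} = -3 + \left(v - 108\right) = -3 + \left(-108 + v\right) = -111 + v$)
$\frac{-329340 + c{\left(-1846 \right)}}{-1755185 + 4696905} = \frac{-329340 - 1957}{-1755185 + 4696905} = \frac{-329340 - 1957}{2941720} = \left(-331297\right) \frac{1}{2941720} = - \frac{331297}{2941720}$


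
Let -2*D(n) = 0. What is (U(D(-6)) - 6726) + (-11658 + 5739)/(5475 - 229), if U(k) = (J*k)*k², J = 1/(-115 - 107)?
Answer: -35290515/5246 ≈ -6727.1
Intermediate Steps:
J = -1/222 (J = 1/(-222) = -1/222 ≈ -0.0045045)
D(n) = 0 (D(n) = -½*0 = 0)
U(k) = -k³/222 (U(k) = (-k/222)*k² = -k³/222)
(U(D(-6)) - 6726) + (-11658 + 5739)/(5475 - 229) = (-1/222*0³ - 6726) + (-11658 + 5739)/(5475 - 229) = (-1/222*0 - 6726) - 5919/5246 = (0 - 6726) - 5919*1/5246 = -6726 - 5919/5246 = -35290515/5246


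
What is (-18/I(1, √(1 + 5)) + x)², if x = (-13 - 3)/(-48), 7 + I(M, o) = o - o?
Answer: 3721/441 ≈ 8.4376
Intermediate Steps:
I(M, o) = -7 (I(M, o) = -7 + (o - o) = -7 + 0 = -7)
x = ⅓ (x = -16*(-1/48) = ⅓ ≈ 0.33333)
(-18/I(1, √(1 + 5)) + x)² = (-18/(-7) + ⅓)² = (-18*(-⅐) + ⅓)² = (18/7 + ⅓)² = (61/21)² = 3721/441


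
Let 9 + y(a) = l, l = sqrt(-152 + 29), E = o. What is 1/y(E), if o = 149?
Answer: -3/68 - I*sqrt(123)/204 ≈ -0.044118 - 0.054365*I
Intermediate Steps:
E = 149
l = I*sqrt(123) (l = sqrt(-123) = I*sqrt(123) ≈ 11.091*I)
y(a) = -9 + I*sqrt(123)
1/y(E) = 1/(-9 + I*sqrt(123))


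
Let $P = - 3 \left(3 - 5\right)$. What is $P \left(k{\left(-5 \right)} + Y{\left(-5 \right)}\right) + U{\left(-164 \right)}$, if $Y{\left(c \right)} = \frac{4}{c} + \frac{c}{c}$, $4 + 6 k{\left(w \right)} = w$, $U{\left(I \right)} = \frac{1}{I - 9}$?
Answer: $- \frac{6752}{865} \approx -7.8058$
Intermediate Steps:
$U{\left(I \right)} = \frac{1}{-9 + I}$
$k{\left(w \right)} = - \frac{2}{3} + \frac{w}{6}$
$Y{\left(c \right)} = 1 + \frac{4}{c}$ ($Y{\left(c \right)} = \frac{4}{c} + 1 = 1 + \frac{4}{c}$)
$P = 6$ ($P = \left(-3\right) \left(-2\right) = 6$)
$P \left(k{\left(-5 \right)} + Y{\left(-5 \right)}\right) + U{\left(-164 \right)} = 6 \left(\left(- \frac{2}{3} + \frac{1}{6} \left(-5\right)\right) + \frac{4 - 5}{-5}\right) + \frac{1}{-9 - 164} = 6 \left(\left(- \frac{2}{3} - \frac{5}{6}\right) - - \frac{1}{5}\right) + \frac{1}{-173} = 6 \left(- \frac{3}{2} + \frac{1}{5}\right) - \frac{1}{173} = 6 \left(- \frac{13}{10}\right) - \frac{1}{173} = - \frac{39}{5} - \frac{1}{173} = - \frac{6752}{865}$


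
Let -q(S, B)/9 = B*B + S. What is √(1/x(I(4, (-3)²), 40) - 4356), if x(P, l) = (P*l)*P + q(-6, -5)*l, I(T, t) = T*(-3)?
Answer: I*√141134430/180 ≈ 66.0*I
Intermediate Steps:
I(T, t) = -3*T
q(S, B) = -9*S - 9*B² (q(S, B) = -9*(B*B + S) = -9*(B² + S) = -9*(S + B²) = -9*S - 9*B²)
x(P, l) = -171*l + l*P² (x(P, l) = (P*l)*P + (-9*(-6) - 9*(-5)²)*l = l*P² + (54 - 9*25)*l = l*P² + (54 - 225)*l = l*P² - 171*l = -171*l + l*P²)
√(1/x(I(4, (-3)²), 40) - 4356) = √(1/(40*(-171 + (-3*4)²)) - 4356) = √(1/(40*(-171 + (-12)²)) - 4356) = √(1/(40*(-171 + 144)) - 4356) = √(1/(40*(-27)) - 4356) = √(1/(-1080) - 4356) = √(-1/1080 - 4356) = √(-4704481/1080) = I*√141134430/180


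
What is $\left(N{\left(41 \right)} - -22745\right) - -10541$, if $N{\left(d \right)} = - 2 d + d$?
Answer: $33245$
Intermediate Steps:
$N{\left(d \right)} = - d$
$\left(N{\left(41 \right)} - -22745\right) - -10541 = \left(\left(-1\right) 41 - -22745\right) - -10541 = \left(-41 + 22745\right) + 10541 = 22704 + 10541 = 33245$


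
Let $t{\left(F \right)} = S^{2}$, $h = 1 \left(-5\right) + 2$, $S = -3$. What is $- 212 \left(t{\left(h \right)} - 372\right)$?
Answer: $76956$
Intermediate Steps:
$h = -3$ ($h = -5 + 2 = -3$)
$t{\left(F \right)} = 9$ ($t{\left(F \right)} = \left(-3\right)^{2} = 9$)
$- 212 \left(t{\left(h \right)} - 372\right) = - 212 \left(9 - 372\right) = \left(-212\right) \left(-363\right) = 76956$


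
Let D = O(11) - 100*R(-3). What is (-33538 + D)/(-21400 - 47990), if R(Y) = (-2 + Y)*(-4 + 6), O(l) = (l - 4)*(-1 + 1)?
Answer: 5423/11565 ≈ 0.46891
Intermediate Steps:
O(l) = 0 (O(l) = (-4 + l)*0 = 0)
R(Y) = -4 + 2*Y (R(Y) = (-2 + Y)*2 = -4 + 2*Y)
D = 1000 (D = 0 - 100*(-4 + 2*(-3)) = 0 - 100*(-4 - 6) = 0 - 100*(-10) = 0 + 1000 = 1000)
(-33538 + D)/(-21400 - 47990) = (-33538 + 1000)/(-21400 - 47990) = -32538/(-69390) = -32538*(-1/69390) = 5423/11565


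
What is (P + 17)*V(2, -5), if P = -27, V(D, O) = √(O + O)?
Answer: -10*I*√10 ≈ -31.623*I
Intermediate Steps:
V(D, O) = √2*√O (V(D, O) = √(2*O) = √2*√O)
(P + 17)*V(2, -5) = (-27 + 17)*(√2*√(-5)) = -10*√2*I*√5 = -10*I*√10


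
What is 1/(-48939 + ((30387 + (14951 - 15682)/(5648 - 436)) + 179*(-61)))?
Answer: -5212/153603583 ≈ -3.3932e-5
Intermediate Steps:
1/(-48939 + ((30387 + (14951 - 15682)/(5648 - 436)) + 179*(-61))) = 1/(-48939 + ((30387 - 731/5212) - 10919)) = 1/(-48939 + (158376313/5212 - 10919)) = 1/(-48939 + 101466485/5212) = 1/(-153603583/5212) = -5212/153603583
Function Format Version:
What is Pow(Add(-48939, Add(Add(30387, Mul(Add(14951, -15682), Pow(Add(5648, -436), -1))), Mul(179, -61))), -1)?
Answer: Rational(-5212, 153603583) ≈ -3.3932e-5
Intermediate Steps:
Pow(Add(-48939, Add(Add(30387, Mul(Add(14951, -15682), Pow(Add(5648, -436), -1))), Mul(179, -61))), -1) = Pow(Add(-48939, Add(Add(30387, Mul(-731, Pow(5212, -1))), -10919)), -1) = Pow(Add(-48939, Add(Add(30387, Mul(-731, Rational(1, 5212))), -10919)), -1) = Pow(Add(-48939, Add(Add(30387, Rational(-731, 5212)), -10919)), -1) = Pow(Add(-48939, Add(Rational(158376313, 5212), -10919)), -1) = Pow(Add(-48939, Rational(101466485, 5212)), -1) = Pow(Rational(-153603583, 5212), -1) = Rational(-5212, 153603583)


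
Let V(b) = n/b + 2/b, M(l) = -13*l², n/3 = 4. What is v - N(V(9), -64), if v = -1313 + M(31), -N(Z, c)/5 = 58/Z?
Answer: -95337/7 ≈ -13620.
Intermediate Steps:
n = 12 (n = 3*4 = 12)
V(b) = 14/b (V(b) = 12/b + 2/b = 14/b)
N(Z, c) = -290/Z
v = -13806 (v = -1313 - 13*31² = -1313 - 13*961 = -1313 - 12493 = -13806)
v - N(V(9), -64) = -13806 - (-290)/(14/9) = -13806 - (-290)/(14*(⅑)) = -13806 - (-290)/14/9 = -13806 - (-290)*9/14 = -13806 - 1*(-1305/7) = -13806 + 1305/7 = -95337/7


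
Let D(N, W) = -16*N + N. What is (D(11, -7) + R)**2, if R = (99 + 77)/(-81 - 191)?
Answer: 7929856/289 ≈ 27439.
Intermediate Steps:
R = -11/17 (R = 176/(-272) = 176*(-1/272) = -11/17 ≈ -0.64706)
D(N, W) = -15*N
(D(11, -7) + R)**2 = (-15*11 - 11/17)**2 = (-165 - 11/17)**2 = (-2816/17)**2 = 7929856/289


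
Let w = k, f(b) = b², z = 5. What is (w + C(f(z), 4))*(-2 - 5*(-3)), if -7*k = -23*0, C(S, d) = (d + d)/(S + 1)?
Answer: 4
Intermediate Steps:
C(S, d) = 2*d/(1 + S) (C(S, d) = (2*d)/(1 + S) = 2*d/(1 + S))
k = 0 (k = -(-23)*0/7 = -⅐*0 = 0)
w = 0
(w + C(f(z), 4))*(-2 - 5*(-3)) = (0 + 2*4/(1 + 5²))*(-2 - 5*(-3)) = (0 + 2*4/(1 + 25))*(-2 + 15) = (0 + 2*4/26)*13 = (0 + 2*4*(1/26))*13 = (0 + 4/13)*13 = (4/13)*13 = 4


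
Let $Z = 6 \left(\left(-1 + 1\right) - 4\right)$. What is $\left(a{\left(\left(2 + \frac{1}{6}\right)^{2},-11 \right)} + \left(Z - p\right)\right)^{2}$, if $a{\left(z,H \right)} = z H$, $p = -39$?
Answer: $\frac{1739761}{1296} \approx 1342.4$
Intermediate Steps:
$Z = -24$ ($Z = 6 \left(0 - 4\right) = 6 \left(-4\right) = -24$)
$a{\left(z,H \right)} = H z$
$\left(a{\left(\left(2 + \frac{1}{6}\right)^{2},-11 \right)} + \left(Z - p\right)\right)^{2} = \left(- 11 \left(2 + \frac{1}{6}\right)^{2} - -15\right)^{2} = \left(- 11 \left(2 + \frac{1}{6}\right)^{2} + \left(-24 + 39\right)\right)^{2} = \left(- 11 \left(\frac{13}{6}\right)^{2} + 15\right)^{2} = \left(\left(-11\right) \frac{169}{36} + 15\right)^{2} = \left(- \frac{1859}{36} + 15\right)^{2} = \left(- \frac{1319}{36}\right)^{2} = \frac{1739761}{1296}$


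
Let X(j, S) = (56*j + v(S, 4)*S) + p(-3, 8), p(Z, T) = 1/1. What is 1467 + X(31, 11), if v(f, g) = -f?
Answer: 3083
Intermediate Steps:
p(Z, T) = 1
X(j, S) = 1 - S² + 56*j (X(j, S) = (56*j + (-S)*S) + 1 = (56*j - S²) + 1 = (-S² + 56*j) + 1 = 1 - S² + 56*j)
1467 + X(31, 11) = 1467 + (1 - 1*11² + 56*31) = 1467 + (1 - 1*121 + 1736) = 1467 + (1 - 121 + 1736) = 1467 + 1616 = 3083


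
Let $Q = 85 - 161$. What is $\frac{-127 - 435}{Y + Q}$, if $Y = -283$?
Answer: $\frac{562}{359} \approx 1.5655$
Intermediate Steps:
$Q = -76$ ($Q = 85 - 161 = -76$)
$\frac{-127 - 435}{Y + Q} = \frac{-127 - 435}{-283 - 76} = - \frac{562}{-359} = \left(-562\right) \left(- \frac{1}{359}\right) = \frac{562}{359}$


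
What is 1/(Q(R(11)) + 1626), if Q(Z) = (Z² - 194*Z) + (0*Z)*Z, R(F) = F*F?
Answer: -1/7207 ≈ -0.00013875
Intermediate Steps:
R(F) = F²
Q(Z) = Z² - 194*Z (Q(Z) = (Z² - 194*Z) + 0*Z = (Z² - 194*Z) + 0 = Z² - 194*Z)
1/(Q(R(11)) + 1626) = 1/(11²*(-194 + 11²) + 1626) = 1/(121*(-194 + 121) + 1626) = 1/(121*(-73) + 1626) = 1/(-8833 + 1626) = 1/(-7207) = -1/7207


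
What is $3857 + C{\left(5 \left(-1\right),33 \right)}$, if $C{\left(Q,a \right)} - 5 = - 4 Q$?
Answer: $3882$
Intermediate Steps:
$C{\left(Q,a \right)} = 5 - 4 Q$
$3857 + C{\left(5 \left(-1\right),33 \right)} = 3857 - \left(-5 + 4 \cdot 5 \left(-1\right)\right) = 3857 + \left(5 - -20\right) = 3857 + \left(5 + 20\right) = 3857 + 25 = 3882$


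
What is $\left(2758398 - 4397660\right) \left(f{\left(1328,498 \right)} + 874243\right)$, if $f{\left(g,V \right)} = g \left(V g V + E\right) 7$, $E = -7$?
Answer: $-5018817017751740026$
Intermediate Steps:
$f{\left(g,V \right)} = 7 g \left(-7 + g V^{2}\right)$ ($f{\left(g,V \right)} = g \left(V g V - 7\right) 7 = g \left(g V^{2} - 7\right) 7 = g \left(-7 + g V^{2}\right) 7 = 7 g \left(-7 + g V^{2}\right)$)
$\left(2758398 - 4397660\right) \left(f{\left(1328,498 \right)} + 874243\right) = \left(2758398 - 4397660\right) \left(7 \cdot 1328 \left(-7 + 1328 \cdot 498^{2}\right) + 874243\right) = - 1639262 \left(7 \cdot 1328 \left(-7 + 1328 \cdot 248004\right) + 874243\right) = - 1639262 \left(7 \cdot 1328 \left(-7 + 329349312\right) + 874243\right) = - 1639262 \left(7 \cdot 1328 \cdot 329349305 + 874243\right) = - 1639262 \left(3061631139280 + 874243\right) = \left(-1639262\right) 3061632013523 = -5018817017751740026$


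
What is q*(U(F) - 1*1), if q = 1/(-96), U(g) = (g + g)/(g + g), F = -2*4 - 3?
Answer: 0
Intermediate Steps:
F = -11 (F = -8 - 3 = -11)
U(g) = 1 (U(g) = (2*g)/((2*g)) = (2*g)*(1/(2*g)) = 1)
q = -1/96 ≈ -0.010417
q*(U(F) - 1*1) = -(1 - 1*1)/96 = -(1 - 1)/96 = -1/96*0 = 0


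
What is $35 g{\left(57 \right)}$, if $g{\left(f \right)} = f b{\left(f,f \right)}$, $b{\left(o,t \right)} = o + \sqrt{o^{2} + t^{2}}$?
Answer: $113715 + 113715 \sqrt{2} \approx 2.7453 \cdot 10^{5}$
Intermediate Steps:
$g{\left(f \right)} = f \left(f + \sqrt{2} \sqrt{f^{2}}\right)$ ($g{\left(f \right)} = f \left(f + \sqrt{f^{2} + f^{2}}\right) = f \left(f + \sqrt{2 f^{2}}\right) = f \left(f + \sqrt{2} \sqrt{f^{2}}\right)$)
$35 g{\left(57 \right)} = 35 \cdot 57 \left(57 + \sqrt{2} \sqrt{57^{2}}\right) = 35 \cdot 57 \left(57 + \sqrt{2} \sqrt{3249}\right) = 35 \cdot 57 \left(57 + \sqrt{2} \cdot 57\right) = 35 \cdot 57 \left(57 + 57 \sqrt{2}\right) = 35 \left(3249 + 3249 \sqrt{2}\right) = 113715 + 113715 \sqrt{2}$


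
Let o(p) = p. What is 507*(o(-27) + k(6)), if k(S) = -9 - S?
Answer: -21294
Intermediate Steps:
507*(o(-27) + k(6)) = 507*(-27 + (-9 - 1*6)) = 507*(-27 + (-9 - 6)) = 507*(-27 - 15) = 507*(-42) = -21294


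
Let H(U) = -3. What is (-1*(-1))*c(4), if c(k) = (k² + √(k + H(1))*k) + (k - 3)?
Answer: 21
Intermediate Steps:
c(k) = -3 + k + k² + k*√(-3 + k) (c(k) = (k² + √(k - 3)*k) + (k - 3) = (k² + √(-3 + k)*k) + (-3 + k) = (k² + k*√(-3 + k)) + (-3 + k) = -3 + k + k² + k*√(-3 + k))
(-1*(-1))*c(4) = (-1*(-1))*(-3 + 4 + 4² + 4*√(-3 + 4)) = 1*(-3 + 4 + 16 + 4*√1) = 1*(-3 + 4 + 16 + 4*1) = 1*(-3 + 4 + 16 + 4) = 1*21 = 21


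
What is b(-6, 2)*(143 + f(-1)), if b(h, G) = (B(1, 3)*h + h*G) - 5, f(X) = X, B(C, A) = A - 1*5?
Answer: -710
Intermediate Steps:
B(C, A) = -5 + A (B(C, A) = A - 5 = -5 + A)
b(h, G) = -5 - 2*h + G*h (b(h, G) = ((-5 + 3)*h + h*G) - 5 = (-2*h + G*h) - 5 = -5 - 2*h + G*h)
b(-6, 2)*(143 + f(-1)) = (-5 - 2*(-6) + 2*(-6))*(143 - 1) = (-5 + 12 - 12)*142 = -5*142 = -710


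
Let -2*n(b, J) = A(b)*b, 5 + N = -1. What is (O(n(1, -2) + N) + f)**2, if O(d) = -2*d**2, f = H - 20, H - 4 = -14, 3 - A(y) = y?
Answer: 16384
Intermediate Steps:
N = -6 (N = -5 - 1 = -6)
A(y) = 3 - y
H = -10 (H = 4 - 14 = -10)
n(b, J) = -b*(3 - b)/2 (n(b, J) = -(3 - b)*b/2 = -b*(3 - b)/2)
f = -30 (f = -10 - 20 = -30)
(O(n(1, -2) + N) + f)**2 = (-2*((1/2)*1*(-3 + 1) - 6)**2 - 30)**2 = (-2*((1/2)*1*(-2) - 6)**2 - 30)**2 = (-2*(-1 - 6)**2 - 30)**2 = (-2*(-7)**2 - 30)**2 = (-2*49 - 30)**2 = (-98 - 30)**2 = (-128)**2 = 16384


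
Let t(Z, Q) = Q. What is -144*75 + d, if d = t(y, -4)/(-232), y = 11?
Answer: -626399/58 ≈ -10800.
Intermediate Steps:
d = 1/58 (d = -4/(-232) = -4*(-1/232) = 1/58 ≈ 0.017241)
-144*75 + d = -144*75 + 1/58 = -10800 + 1/58 = -626399/58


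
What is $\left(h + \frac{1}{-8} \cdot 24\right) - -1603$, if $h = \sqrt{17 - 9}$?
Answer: $1600 + 2 \sqrt{2} \approx 1602.8$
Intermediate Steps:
$h = 2 \sqrt{2}$ ($h = \sqrt{8} = 2 \sqrt{2} \approx 2.8284$)
$\left(h + \frac{1}{-8} \cdot 24\right) - -1603 = \left(2 \sqrt{2} + \frac{1}{-8} \cdot 24\right) - -1603 = \left(2 \sqrt{2} - 3\right) + 1603 = \left(-3 + 2 \sqrt{2}\right) + 1603 = 1600 + 2 \sqrt{2}$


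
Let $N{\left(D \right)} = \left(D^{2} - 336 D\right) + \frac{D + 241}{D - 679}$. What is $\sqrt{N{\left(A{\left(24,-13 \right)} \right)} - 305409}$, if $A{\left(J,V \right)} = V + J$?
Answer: $\frac{i \sqrt{8617265297}}{167} \approx 555.86 i$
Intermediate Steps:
$A{\left(J,V \right)} = J + V$
$N{\left(D \right)} = D^{2} - 336 D + \frac{241 + D}{-679 + D}$ ($N{\left(D \right)} = \left(D^{2} - 336 D\right) + \frac{241 + D}{-679 + D} = D^{2} - 336 D + \frac{241 + D}{-679 + D}$)
$\sqrt{N{\left(A{\left(24,-13 \right)} \right)} - 305409} = \sqrt{\frac{241 + \left(24 - 13\right)^{3} - 1015 \left(24 - 13\right)^{2} + 228145 \left(24 - 13\right)}{-679 + \left(24 - 13\right)} - 305409} = \sqrt{\frac{241 + 11^{3} - 1015 \cdot 11^{2} + 228145 \cdot 11}{-679 + 11} - 305409} = \sqrt{\frac{241 + 1331 - 122815 + 2509595}{-668} - 305409} = \sqrt{- \frac{241 + 1331 - 122815 + 2509595}{668} - 305409} = \sqrt{\left(- \frac{1}{668}\right) 2388352 - 305409} = \sqrt{- \frac{597088}{167} - 305409} = \sqrt{- \frac{51600391}{167}} = \frac{i \sqrt{8617265297}}{167}$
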